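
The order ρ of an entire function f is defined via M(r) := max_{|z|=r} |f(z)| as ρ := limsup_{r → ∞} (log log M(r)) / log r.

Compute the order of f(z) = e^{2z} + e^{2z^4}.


Each summand is entire of order 1 and 4 respectively (as in the single-exponential case). The order of a sum is at most the max of the orders, so ρ ≤ 4. For the lower bound: on |z|=r choose arg z so that 2z^4 is real positive; then |e^{2z^4}| = e^{2r^4} while |e^{2z}| ≤ e^{2r^1} = o(e^{2r^4}). So |f| ≥ e^{2r^4}(1 − o(1)) and ρ ≥ 4. Hence ρ = max(1, 4) = 4.
Therefore ρ = 4.

Order ρ = 4.


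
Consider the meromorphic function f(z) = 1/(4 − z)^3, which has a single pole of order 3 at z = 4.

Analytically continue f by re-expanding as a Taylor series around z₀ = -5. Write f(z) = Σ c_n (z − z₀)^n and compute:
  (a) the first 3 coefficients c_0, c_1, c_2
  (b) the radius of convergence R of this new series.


Let w = z − z₀, so z = z₀ + w.
Then 4 − z = 4 − (z₀ + w) = (4 − z₀) − w = 9 − w.
f(z) = 1/(9 − w)^3 = (1/(9)^3) · (1 − w/(9))^{−3}.
By the binomial series (1−u)^{−3} = Σ_{n≥0} C(n+2, 2) u^n for |u|<1, with u = w/(9):
  c_n = C(n+2, 2) / (9)^(n+3).
  c_0 = 1/(9)^3 = 1/729.
  c_1 = 3/(9)^4 = 1/2187.
  c_2 = 6/(9)^5 = 2/19683.
The series is valid for |w/d| < 1, i.e. |z − z₀| < |d|.
Radius of convergence: R = |4 − z₀| = |9| = 9 (distance from z₀ to the singularity z = 4).

c_0 = 1/729, c_1 = 1/2187, c_2 = 2/19683; R = 9.


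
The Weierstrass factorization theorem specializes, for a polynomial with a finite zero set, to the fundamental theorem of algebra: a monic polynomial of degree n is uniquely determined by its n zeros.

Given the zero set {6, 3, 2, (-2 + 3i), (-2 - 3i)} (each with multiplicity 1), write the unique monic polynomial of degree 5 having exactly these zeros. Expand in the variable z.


The polynomial is p(z) = ∏_{α ∈ S} (z − α), where S = {6, 3, 2, (-2 + 3i), (-2 - 3i)}.
Expanding the product yields: p(z) = z^5 -7·z^4 + 5·z^3 -35·z^2 + 324·z -468.
Note conjugate pairs combine to real quadratics: (z − (-2+3i))(z − (-2−3i)) = z² + 4z + 13.
The resulting polynomial has degree 5 and real coefficients as required.

p(z) = z^5 -7·z^4 + 5·z^3 -35·z^2 + 324·z -468.


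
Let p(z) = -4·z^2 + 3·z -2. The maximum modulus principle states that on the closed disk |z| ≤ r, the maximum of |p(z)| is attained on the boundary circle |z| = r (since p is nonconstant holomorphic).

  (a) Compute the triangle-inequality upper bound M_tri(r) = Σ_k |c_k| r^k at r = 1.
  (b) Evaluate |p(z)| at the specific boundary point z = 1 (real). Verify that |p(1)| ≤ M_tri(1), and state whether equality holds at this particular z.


Coefficients: c_0 = -2, c_1 = 3, c_2 = -4. Radius r = 1.
Part (a). Triangle bound: M_tri(r) = Σ_k |c_k| r^k
  = |-2|·1^0 + |3|·1^1 + |-4|·1^2
  = 2 + 3 + 4 = 9.
This bounds M(r) := max_{|z|=r} |p(z)| from above; equality holds iff all terms c_k z^k can be made to align in phase at a single z on |z|=r.
Part (b). At z = 1 (real, on the circle |z| = r):
  p(1) = (-2)·1^0 + (3)·1^1 + (-4)·1^2 = -3.
  |p(1)| = 3.
Check: |p(1)| = 3 ≤ 9 = M_tri(1). ✓ Equality does not hold at z = 1 (the coefficients have mixed signs, so the terms do not all align in phase there).

M_tri(1) = 9; |p(1)| = 3; equality at z=1: no.


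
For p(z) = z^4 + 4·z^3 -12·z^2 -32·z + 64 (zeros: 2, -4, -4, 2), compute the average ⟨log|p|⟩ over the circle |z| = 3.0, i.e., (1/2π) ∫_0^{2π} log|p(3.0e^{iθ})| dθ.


Zeros: -4, -4, 2, 2; r = 3.0.
Inside |z| < r: 2, 2. Outside (|z| ≥ r): -4, -4.
p(0) = 64, so log|p(0)| = log(64) = 4.1589.
Apply Jensen: I(r) = log|p(0)| + Σ_k log(r/|z_k|), summed over zeros inside |z| < r.
  log(r/|z_k|) for z_k = 2: log(3.0/2) = 0.4055
  log(r/|z_k|) for z_k = 2: log(3.0/2) = 0.4055
  Outside zeros (-4, -4) contribute nothing to the Jensen sum.
Sum over inside zeros: 0.8109.
I(r) = log|p(0)| + (inside sum) = 4.1589 + 0.8109 = 4.9698.
Note: since some zeros are outside |z| ≤ r, the simplified n·log(r) form does NOT apply — only the inside zeros contribute.

I(r) ≈ 4.9698.


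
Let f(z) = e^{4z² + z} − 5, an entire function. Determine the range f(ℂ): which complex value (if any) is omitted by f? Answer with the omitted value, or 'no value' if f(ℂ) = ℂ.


Little Picard bounds the complement of f(ℂ) to at most one point.
The exponent g(z) = 4z² + z is a nonconstant polynomial, hence surjective onto ℂ. So e^{g(z)} takes every value in {e^w : w ∈ ℂ} = ℂ ∖ {0}. Adding -5 shifts the range to ℂ ∖ {-5}. f omits exactly -5.

Omitted value: -5.


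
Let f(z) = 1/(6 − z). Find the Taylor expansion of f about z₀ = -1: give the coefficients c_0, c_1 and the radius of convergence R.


Let w = z − z₀, so z = z₀ + w.
Then 6 − z = 6 − (z₀ + w) = (6 − z₀) − w = 7 − w.
f(z) = 1/(7 − w) = (1/(7)) · 1/(1 − w/(7)) = Σ_{n≥0} w^n / (7)^(n+1).
So c_n = 1/(7)^(n+1):
  c_0 = 1/(7)^1 = 1/7.
  c_1 = 1/(7)^2 = 1/49.
The series is valid for |w/d| < 1, i.e. |z − z₀| < |d|.
Radius of convergence: R = |6 − z₀| = |7| = 7 (distance from z₀ to the singularity z = 6).

c_0 = 1/7, c_1 = 1/49; R = 7.


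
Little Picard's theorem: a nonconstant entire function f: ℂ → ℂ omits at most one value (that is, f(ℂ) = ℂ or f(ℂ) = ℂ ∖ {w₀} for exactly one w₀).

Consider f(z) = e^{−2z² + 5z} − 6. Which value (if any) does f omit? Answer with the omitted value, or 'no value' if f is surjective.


Little Picard bounds the complement of f(ℂ) to at most one point.
The exponent g(z) = −2z² + 5z is a nonconstant polynomial, hence surjective onto ℂ. So e^{g(z)} takes every value in {e^w : w ∈ ℂ} = ℂ ∖ {0}. Adding -6 shifts the range to ℂ ∖ {-6}. f omits exactly -6.

Omitted value: -6.


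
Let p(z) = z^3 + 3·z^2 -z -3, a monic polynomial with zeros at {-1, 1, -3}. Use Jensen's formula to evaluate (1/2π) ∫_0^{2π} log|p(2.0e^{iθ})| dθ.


Zeros: -3, -1, 1; r = 2.0.
Inside |z| < r: -1, 1. Outside (|z| ≥ r): -3.
p(0) = -3, so log|p(0)| = log(3) = 1.0986.
Apply Jensen: I(r) = log|p(0)| + Σ_k log(r/|z_k|), summed over zeros inside |z| < r.
  log(r/|z_k|) for z_k = -1: log(2.0/1) = 0.6931
  log(r/|z_k|) for z_k = 1: log(2.0/1) = 0.6931
  Outside zeros (-3) contribute nothing to the Jensen sum.
Sum over inside zeros: 1.3863.
I(r) = log|p(0)| + (inside sum) = 1.0986 + 1.3863 = 2.4849.
Note: since some zeros are outside |z| ≤ r, the simplified n·log(r) form does NOT apply — only the inside zeros contribute.

I(r) ≈ 2.4849.


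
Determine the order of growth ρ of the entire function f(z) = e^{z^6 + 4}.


|e^{z^6 + 4}| = e^{Re(1·z^6) + 4} ≤ e^{1|z|^6 + 4} = e^{1r^6 + 4} on |z| = r, so ρ ≤ 6. Choosing z on |z|=r so that 1·z^6 is real positive (always possible by picking arg z appropriately) gives |f(z)| = e^{1r^6 + 4}, matching the bound. The additive constant 4 does not affect log log M(r) ~ 6·log r. Hence ρ = 6.
Therefore ρ = 6.

Order ρ = 6.


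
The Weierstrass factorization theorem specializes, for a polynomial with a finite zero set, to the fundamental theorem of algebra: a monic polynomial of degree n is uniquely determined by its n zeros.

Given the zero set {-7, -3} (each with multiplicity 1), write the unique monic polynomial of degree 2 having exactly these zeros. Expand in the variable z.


The polynomial is p(z) = ∏_{α ∈ S} (z − α), where S = {-7, -3}.
Expanding the product yields: p(z) = z^2 + 10·z + 21.
The resulting polynomial has degree 2 and real coefficients as required.

p(z) = z^2 + 10·z + 21.


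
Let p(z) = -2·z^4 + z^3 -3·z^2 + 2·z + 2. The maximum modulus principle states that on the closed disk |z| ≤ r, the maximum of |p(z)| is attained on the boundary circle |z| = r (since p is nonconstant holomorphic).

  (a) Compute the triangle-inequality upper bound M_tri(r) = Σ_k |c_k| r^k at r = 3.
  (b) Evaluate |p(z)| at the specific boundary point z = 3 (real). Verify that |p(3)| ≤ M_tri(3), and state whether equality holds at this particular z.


Coefficients: c_0 = 2, c_1 = 2, c_2 = -3, c_3 = 1, c_4 = -2. Radius r = 3.
Part (a). Triangle bound: M_tri(r) = Σ_k |c_k| r^k
  = |2|·3^0 + |2|·3^1 + |-3|·3^2 + |1|·3^3 + |-2|·3^4
  = 2 + 6 + 27 + 27 + 162 = 224.
This bounds M(r) := max_{|z|=r} |p(z)| from above; equality holds iff all terms c_k z^k can be made to align in phase at a single z on |z|=r.
Part (b). At z = 3 (real, on the circle |z| = r):
  p(3) = (2)·3^0 + (2)·3^1 + (-3)·3^2 + (1)·3^3 + (-2)·3^4 = -154.
  |p(3)| = 154.
Check: |p(3)| = 154 ≤ 224 = M_tri(3). ✓ Equality does not hold at z = 3 (the coefficients have mixed signs, so the terms do not all align in phase there).

M_tri(3) = 224; |p(3)| = 154; equality at z=3: no.


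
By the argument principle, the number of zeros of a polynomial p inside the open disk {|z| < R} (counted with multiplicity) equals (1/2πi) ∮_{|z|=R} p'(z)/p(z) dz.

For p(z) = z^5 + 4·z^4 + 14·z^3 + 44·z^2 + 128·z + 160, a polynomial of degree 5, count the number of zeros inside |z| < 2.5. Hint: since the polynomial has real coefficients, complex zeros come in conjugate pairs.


The zeros of p are: (-2 + 2i), (-2 - 2i), (1 + 3i), (1 - 3i), -2.
Their magnitudes are: 2.828, 2.828, 3.162, 3.162, 2.
Zeros with |z| < R = 2.5: -2.
Count = 1.
By the argument principle, (1/2πi) ∮_{|z|=R} p'(z)/p(z) dz equals exactly this count.

Number of zeros inside |z| < 2.5: 1.


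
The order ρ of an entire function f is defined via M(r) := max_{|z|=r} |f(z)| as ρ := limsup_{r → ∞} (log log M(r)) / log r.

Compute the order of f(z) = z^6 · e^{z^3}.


M(r) = max_{|z|=r} |1|·|z|^6·|e^{z^3}| = 1·r^6 · e^{1r^3} (the factors attain their maxima compatibly on |z|=r). Then log M(r) = log 1 + 6·log r + 1r^3, dominated by the last term, so log log M(r) ~ 3·log r. The polynomial factor 1z^6 contributes only a log r term and does not affect the order. ρ = 3.
Therefore ρ = 3.

Order ρ = 3.


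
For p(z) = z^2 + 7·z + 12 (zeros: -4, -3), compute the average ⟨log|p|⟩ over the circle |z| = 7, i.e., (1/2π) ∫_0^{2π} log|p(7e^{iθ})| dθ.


Zeros: -4, -3; r = 7.
Inside |z| < r: -4, -3. Outside (|z| ≥ r): ∅.
p(0) = 12, so log|p(0)| = log(12) = 2.4849.
Apply Jensen: I(r) = log|p(0)| + Σ_k log(r/|z_k|), summed over zeros inside |z| < r.
  log(r/|z_k|) for z_k = -4: log(7/4) = 0.5596
  log(r/|z_k|) for z_k = -3: log(7/3) = 0.8473
Sum over inside zeros: 1.4069.
I(r) = log|p(0)| + (inside sum) = 2.4849 + 1.4069 = 3.8918.
Closed form (all zeros inside, monic): I(r) = n·log(r) = 2·log(7) = 3.8918. ✓

I(r) ≈ 3.8918.


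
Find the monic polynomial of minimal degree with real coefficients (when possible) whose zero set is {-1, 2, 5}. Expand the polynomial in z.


The polynomial is p(z) = ∏_{α ∈ S} (z − α), where S = {-1, 2, 5}.
Expanding the product yields: p(z) = z^3 -6·z^2 + 3·z + 10.
The resulting polynomial has degree 3 and real coefficients as required.

p(z) = z^3 -6·z^2 + 3·z + 10.


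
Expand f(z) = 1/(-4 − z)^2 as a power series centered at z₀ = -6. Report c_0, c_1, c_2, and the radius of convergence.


Let w = z − z₀, so z = z₀ + w.
Then -4 − z = -4 − (z₀ + w) = (-4 − z₀) − w = 2 − w.
f(z) = 1/(2 − w)^2 = (1/(2)^2) · (1 − w/(2))^{−2}.
By the binomial series (1−u)^{−2} = Σ_{n≥0} C(n+1, 1) u^n for |u|<1, with u = w/(2):
  c_n = C(n+1, 1) / (2)^(n+2).
  c_0 = 1/(2)^2 = 1/4.
  c_1 = 2/(2)^3 = 1/4.
  c_2 = 3/(2)^4 = 3/16.
The series is valid for |w/d| < 1, i.e. |z − z₀| < |d|.
Radius of convergence: R = |-4 − z₀| = |2| = 2 (distance from z₀ to the singularity z = -4).

c_0 = 1/4, c_1 = 1/4, c_2 = 3/16; R = 2.


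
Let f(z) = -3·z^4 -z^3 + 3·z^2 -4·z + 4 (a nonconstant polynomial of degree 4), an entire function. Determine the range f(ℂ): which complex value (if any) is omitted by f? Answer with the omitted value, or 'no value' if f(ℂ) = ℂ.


Little Picard bounds the complement of f(ℂ) to at most one point.
For every w ∈ ℂ, the equation p(z) − w = 0 is a nonconstant polynomial in z and hence has at least one root by the fundamental theorem of algebra. So p is surjective onto ℂ, omitting no value.

Omitted value: no value.


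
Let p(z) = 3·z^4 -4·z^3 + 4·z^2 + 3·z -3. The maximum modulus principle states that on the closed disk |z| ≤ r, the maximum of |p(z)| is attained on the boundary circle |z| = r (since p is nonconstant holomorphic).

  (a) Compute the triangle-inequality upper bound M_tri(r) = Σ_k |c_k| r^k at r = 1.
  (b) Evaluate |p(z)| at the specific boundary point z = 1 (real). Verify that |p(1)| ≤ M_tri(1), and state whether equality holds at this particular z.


Coefficients: c_0 = -3, c_1 = 3, c_2 = 4, c_3 = -4, c_4 = 3. Radius r = 1.
Part (a). Triangle bound: M_tri(r) = Σ_k |c_k| r^k
  = |-3|·1^0 + |3|·1^1 + |4|·1^2 + |-4|·1^3 + |3|·1^4
  = 3 + 3 + 4 + 4 + 3 = 17.
This bounds M(r) := max_{|z|=r} |p(z)| from above; equality holds iff all terms c_k z^k can be made to align in phase at a single z on |z|=r.
Part (b). At z = 1 (real, on the circle |z| = r):
  p(1) = (-3)·1^0 + (3)·1^1 + (4)·1^2 + (-4)·1^3 + (3)·1^4 = 3.
  |p(1)| = 3.
Check: |p(1)| = 3 ≤ 17 = M_tri(1). ✓ Equality does not hold at z = 1 (the coefficients have mixed signs, so the terms do not all align in phase there).

M_tri(1) = 17; |p(1)| = 3; equality at z=1: no.


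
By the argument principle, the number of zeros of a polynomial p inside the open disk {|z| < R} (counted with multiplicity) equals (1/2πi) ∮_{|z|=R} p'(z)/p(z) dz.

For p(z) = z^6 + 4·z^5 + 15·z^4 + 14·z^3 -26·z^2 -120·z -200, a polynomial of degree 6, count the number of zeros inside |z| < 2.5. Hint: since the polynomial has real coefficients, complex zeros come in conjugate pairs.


The zeros of p are: (-1 + 3i), (-1 - 3i), -2, 2, (-1 + 2i), (-1 - 2i).
Their magnitudes are: 3.162, 3.162, 2, 2, 2.236, 2.236.
Zeros with |z| < R = 2.5: -2, 2, (-1 + 2i), (-1 - 2i).
Count = 4.
By the argument principle, (1/2πi) ∮_{|z|=R} p'(z)/p(z) dz equals exactly this count.

Number of zeros inside |z| < 2.5: 4.


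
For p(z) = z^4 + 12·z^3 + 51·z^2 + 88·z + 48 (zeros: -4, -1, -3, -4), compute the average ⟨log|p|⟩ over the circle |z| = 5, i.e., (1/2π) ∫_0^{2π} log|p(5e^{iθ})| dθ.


Zeros: -4, -4, -3, -1; r = 5.
Inside |z| < r: -4, -4, -3, -1. Outside (|z| ≥ r): ∅.
p(0) = 48, so log|p(0)| = log(48) = 3.8712.
Apply Jensen: I(r) = log|p(0)| + Σ_k log(r/|z_k|), summed over zeros inside |z| < r.
  log(r/|z_k|) for z_k = -4: log(5/4) = 0.2231
  log(r/|z_k|) for z_k = -1: log(5/1) = 1.6094
  log(r/|z_k|) for z_k = -3: log(5/3) = 0.5108
  log(r/|z_k|) for z_k = -4: log(5/4) = 0.2231
Sum over inside zeros: 2.5666.
I(r) = log|p(0)| + (inside sum) = 3.8712 + 2.5666 = 6.4378.
Closed form (all zeros inside, monic): I(r) = n·log(r) = 4·log(5) = 6.4378. ✓

I(r) ≈ 6.4378.


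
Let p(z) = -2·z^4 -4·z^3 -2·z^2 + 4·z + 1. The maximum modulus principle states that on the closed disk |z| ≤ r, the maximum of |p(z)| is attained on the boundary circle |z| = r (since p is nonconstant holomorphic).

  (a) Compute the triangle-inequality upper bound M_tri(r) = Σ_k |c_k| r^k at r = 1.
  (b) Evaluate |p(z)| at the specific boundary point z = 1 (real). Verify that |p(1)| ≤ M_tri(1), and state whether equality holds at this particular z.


Coefficients: c_0 = 1, c_1 = 4, c_2 = -2, c_3 = -4, c_4 = -2. Radius r = 1.
Part (a). Triangle bound: M_tri(r) = Σ_k |c_k| r^k
  = |1|·1^0 + |4|·1^1 + |-2|·1^2 + |-4|·1^3 + |-2|·1^4
  = 1 + 4 + 2 + 4 + 2 = 13.
This bounds M(r) := max_{|z|=r} |p(z)| from above; equality holds iff all terms c_k z^k can be made to align in phase at a single z on |z|=r.
Part (b). At z = 1 (real, on the circle |z| = r):
  p(1) = (1)·1^0 + (4)·1^1 + (-2)·1^2 + (-4)·1^3 + (-2)·1^4 = -3.
  |p(1)| = 3.
Check: |p(1)| = 3 ≤ 13 = M_tri(1). ✓ Equality does not hold at z = 1 (the coefficients have mixed signs, so the terms do not all align in phase there).

M_tri(1) = 13; |p(1)| = 3; equality at z=1: no.


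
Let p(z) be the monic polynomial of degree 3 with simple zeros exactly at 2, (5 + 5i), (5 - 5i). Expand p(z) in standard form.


The polynomial is p(z) = ∏_{α ∈ S} (z − α), where S = {2, (5 + 5i), (5 - 5i)}.
Expanding the product yields: p(z) = z^3 -12·z^2 + 70·z -100.
Note conjugate pairs combine to real quadratics: (z − (5+5i))(z − (5−5i)) = z² − 10z + 50.
The resulting polynomial has degree 3 and real coefficients as required.

p(z) = z^3 -12·z^2 + 70·z -100.


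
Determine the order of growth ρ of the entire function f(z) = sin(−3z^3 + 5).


Write sin(w) = (e^{iw} ± e^{−iw})/(2 or 2i), so |sin(w)| ≤ e^{|w|}. With w = −3z^3 + 5, |w| ≤ 3r^3 + 5 on |z|=r, giving M(r) ≤ e^{3r^3 + 5} and ρ ≤ 3. For the lower bound, choose z on |z|=r with -3z^3 purely imaginary of modulus 3r^3; then |sin(−3z^3 + 5)| grows like e^{3r^3}/2, so ρ ≥ 3. Hence ρ = 3.
Therefore ρ = 3.

Order ρ = 3.


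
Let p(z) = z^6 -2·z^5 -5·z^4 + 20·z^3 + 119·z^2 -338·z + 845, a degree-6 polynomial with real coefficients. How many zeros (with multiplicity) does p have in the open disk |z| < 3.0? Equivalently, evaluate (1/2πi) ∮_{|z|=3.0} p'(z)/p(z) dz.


The zeros of p are: (3 + 2i), (3 - 2i), (-3 + 2i), (-3 - 2i), (1 + 2i), (1 - 2i).
Their magnitudes are: 3.606, 3.606, 3.606, 3.606, 2.236, 2.236.
Zeros with |z| < R = 3.0: (1 + 2i), (1 - 2i).
Count = 2.
By the argument principle, (1/2πi) ∮_{|z|=R} p'(z)/p(z) dz equals exactly this count.

Number of zeros inside |z| < 3.0: 2.


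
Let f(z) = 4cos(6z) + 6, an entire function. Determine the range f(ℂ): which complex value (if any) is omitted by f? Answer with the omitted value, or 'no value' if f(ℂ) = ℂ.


Little Picard bounds the complement of f(ℂ) to at most one point.
cos is entire and surjective onto ℂ: for every w ∈ ℂ, cos(ζ) = w has a solution ζ ∈ ℂ (e.g., via the complex inverse arccos). With ζ = 6z this gives z = ζ/(6). Then 4·cos(6z) takes every value in 4·ℂ = ℂ, and adding 6 is a bijection of ℂ. So f is surjective and omits no value. (Note: only on the real line is cos bounded by [−1, 1].)

Omitted value: no value.


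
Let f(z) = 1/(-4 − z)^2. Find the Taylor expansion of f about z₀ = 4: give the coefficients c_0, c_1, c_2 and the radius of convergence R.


Let w = z − z₀, so z = z₀ + w.
Then -4 − z = -4 − (z₀ + w) = (-4 − z₀) − w = -8 − w.
f(z) = 1/(-8 − w)^2 = (1/(-8)^2) · (1 − w/(-8))^{−2}.
By the binomial series (1−u)^{−2} = Σ_{n≥0} C(n+1, 1) u^n for |u|<1, with u = w/(-8):
  c_n = C(n+1, 1) / (-8)^(n+2).
  c_0 = 1/(-8)^2 = 1/64.
  c_1 = 2/(-8)^3 = -1/256.
  c_2 = 3/(-8)^4 = 3/4096.
The series is valid for |w/d| < 1, i.e. |z − z₀| < |d|.
Radius of convergence: R = |-4 − z₀| = |-8| = 8 (distance from z₀ to the singularity z = -4).

c_0 = 1/64, c_1 = -1/256, c_2 = 3/4096; R = 8.


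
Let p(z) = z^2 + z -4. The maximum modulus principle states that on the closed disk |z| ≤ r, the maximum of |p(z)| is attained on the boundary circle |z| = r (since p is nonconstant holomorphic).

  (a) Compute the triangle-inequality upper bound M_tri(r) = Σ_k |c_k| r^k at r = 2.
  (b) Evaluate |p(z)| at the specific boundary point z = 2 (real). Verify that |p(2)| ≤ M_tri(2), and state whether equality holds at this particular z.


Coefficients: c_0 = -4, c_1 = 1, c_2 = 1. Radius r = 2.
Part (a). Triangle bound: M_tri(r) = Σ_k |c_k| r^k
  = |-4|·2^0 + |1|·2^1 + |1|·2^2
  = 4 + 2 + 4 = 10.
This bounds M(r) := max_{|z|=r} |p(z)| from above; equality holds iff all terms c_k z^k can be made to align in phase at a single z on |z|=r.
Part (b). At z = 2 (real, on the circle |z| = r):
  p(2) = (-4)·2^0 + (1)·2^1 + (1)·2^2 = 2.
  |p(2)| = 2.
Check: |p(2)| = 2 ≤ 10 = M_tri(2). ✓ Equality does not hold at z = 2 (the coefficients have mixed signs, so the terms do not all align in phase there).

M_tri(2) = 10; |p(2)| = 2; equality at z=2: no.


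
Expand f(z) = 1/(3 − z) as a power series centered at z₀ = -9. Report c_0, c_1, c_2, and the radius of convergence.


Let w = z − z₀, so z = z₀ + w.
Then 3 − z = 3 − (z₀ + w) = (3 − z₀) − w = 12 − w.
f(z) = 1/(12 − w) = (1/(12)) · 1/(1 − w/(12)) = Σ_{n≥0} w^n / (12)^(n+1).
So c_n = 1/(12)^(n+1):
  c_0 = 1/(12)^1 = 1/12.
  c_1 = 1/(12)^2 = 1/144.
  c_2 = 1/(12)^3 = 1/1728.
The series is valid for |w/d| < 1, i.e. |z − z₀| < |d|.
Radius of convergence: R = |3 − z₀| = |12| = 12 (distance from z₀ to the singularity z = 3).

c_0 = 1/12, c_1 = 1/144, c_2 = 1/1728; R = 12.


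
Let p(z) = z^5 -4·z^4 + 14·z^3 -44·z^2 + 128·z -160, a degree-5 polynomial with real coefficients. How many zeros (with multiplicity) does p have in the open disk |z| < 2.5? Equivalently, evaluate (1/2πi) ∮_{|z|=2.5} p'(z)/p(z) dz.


The zeros of p are: (2 + 2i), (2 - 2i), 2, (-1 + 3i), (-1 - 3i).
Their magnitudes are: 2.828, 2.828, 2, 3.162, 3.162.
Zeros with |z| < R = 2.5: 2.
Count = 1.
By the argument principle, (1/2πi) ∮_{|z|=R} p'(z)/p(z) dz equals exactly this count.

Number of zeros inside |z| < 2.5: 1.


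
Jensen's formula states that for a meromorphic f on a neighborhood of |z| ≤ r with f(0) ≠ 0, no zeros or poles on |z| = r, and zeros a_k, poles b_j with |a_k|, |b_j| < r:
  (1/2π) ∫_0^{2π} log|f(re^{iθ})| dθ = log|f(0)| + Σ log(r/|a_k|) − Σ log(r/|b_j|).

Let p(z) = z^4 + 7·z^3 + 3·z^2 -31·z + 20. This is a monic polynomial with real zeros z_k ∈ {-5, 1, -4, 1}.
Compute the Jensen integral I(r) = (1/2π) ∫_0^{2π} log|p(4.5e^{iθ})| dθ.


Zeros: -5, -4, 1, 1; r = 4.5.
Inside |z| < r: -4, 1, 1. Outside (|z| ≥ r): -5.
p(0) = 20, so log|p(0)| = log(20) = 2.9957.
Apply Jensen: I(r) = log|p(0)| + Σ_k log(r/|z_k|), summed over zeros inside |z| < r.
  log(r/|z_k|) for z_k = 1: log(4.5/1) = 1.5041
  log(r/|z_k|) for z_k = -4: log(4.5/4) = 0.1178
  log(r/|z_k|) for z_k = 1: log(4.5/1) = 1.5041
  Outside zeros (-5) contribute nothing to the Jensen sum.
Sum over inside zeros: 3.1259.
I(r) = log|p(0)| + (inside sum) = 2.9957 + 3.1259 = 6.1217.
Note: since some zeros are outside |z| ≤ r, the simplified n·log(r) form does NOT apply — only the inside zeros contribute.

I(r) ≈ 6.1217.


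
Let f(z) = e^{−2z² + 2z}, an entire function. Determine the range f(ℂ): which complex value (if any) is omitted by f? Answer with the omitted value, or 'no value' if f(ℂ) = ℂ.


Little Picard bounds the complement of f(ℂ) to at most one point.
The exponent g(z) = −2z² + 2z is a nonconstant polynomial, hence surjective onto ℂ. So e^{g(z)} takes every value in {e^w : w ∈ ℂ} = ℂ ∖ {0}. Adding 0 shifts the range to ℂ ∖ {0}. f omits exactly 0.

Omitted value: 0.


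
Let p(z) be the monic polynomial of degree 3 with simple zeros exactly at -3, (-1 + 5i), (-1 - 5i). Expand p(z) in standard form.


The polynomial is p(z) = ∏_{α ∈ S} (z − α), where S = {-3, (-1 + 5i), (-1 - 5i)}.
Expanding the product yields: p(z) = z^3 + 5·z^2 + 32·z + 78.
Note conjugate pairs combine to real quadratics: (z − (-1+5i))(z − (-1−5i)) = z² + 2z + 26.
The resulting polynomial has degree 3 and real coefficients as required.

p(z) = z^3 + 5·z^2 + 32·z + 78.


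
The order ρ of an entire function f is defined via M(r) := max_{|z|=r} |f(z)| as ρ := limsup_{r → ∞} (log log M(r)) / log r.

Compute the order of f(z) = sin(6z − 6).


sin(w) is a linear combination of e^{iw} and e^{−iw} (or e^w, e^{−w} in the hyperbolic case), so |sin(w)| ≤ e^{|w|}. With w = 6z − 6, |w| ≤ 6|z| + 6 = 6r + 6 on |z| = r, giving M(r) ≤ e^{6r + 6}, so ρ ≤ 1. On a suitable ray (z = it for sin/cos; z = t for sinh/cosh, t real → ∞), |sin(6z − 6)| grows like e^{6|t|}/2, so ρ ≥ 1. Hence ρ = 1.
Therefore ρ = 1.

Order ρ = 1.


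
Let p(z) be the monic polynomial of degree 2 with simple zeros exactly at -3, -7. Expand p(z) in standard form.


The polynomial is p(z) = ∏_{α ∈ S} (z − α), where S = {-3, -7}.
Expanding the product yields: p(z) = z^2 + 10·z + 21.
The resulting polynomial has degree 2 and real coefficients as required.

p(z) = z^2 + 10·z + 21.


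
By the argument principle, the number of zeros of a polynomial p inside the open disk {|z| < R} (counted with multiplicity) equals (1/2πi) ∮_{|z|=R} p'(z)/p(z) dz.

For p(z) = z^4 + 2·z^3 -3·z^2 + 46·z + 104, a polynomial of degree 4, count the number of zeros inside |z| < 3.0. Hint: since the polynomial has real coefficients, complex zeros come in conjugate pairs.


The zeros of p are: -4, -2, (2 + 3i), (2 - 3i).
Their magnitudes are: 4, 2, 3.606, 3.606.
Zeros with |z| < R = 3.0: -2.
Count = 1.
By the argument principle, (1/2πi) ∮_{|z|=R} p'(z)/p(z) dz equals exactly this count.

Number of zeros inside |z| < 3.0: 1.


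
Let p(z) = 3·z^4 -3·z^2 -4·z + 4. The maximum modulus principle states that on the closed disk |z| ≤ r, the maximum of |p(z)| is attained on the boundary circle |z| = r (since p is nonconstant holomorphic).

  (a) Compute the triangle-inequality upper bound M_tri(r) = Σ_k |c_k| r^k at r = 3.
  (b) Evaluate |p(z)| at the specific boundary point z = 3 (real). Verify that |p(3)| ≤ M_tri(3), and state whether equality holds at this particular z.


Coefficients: c_0 = 4, c_1 = -4, c_2 = -3, c_3 = 0, c_4 = 3. Radius r = 3.
Part (a). Triangle bound: M_tri(r) = Σ_k |c_k| r^k
  = |4|·3^0 + |-4|·3^1 + |-3|·3^2 + |0|·3^3 + |3|·3^4
  = 4 + 12 + 27 + 0 + 243 = 286.
This bounds M(r) := max_{|z|=r} |p(z)| from above; equality holds iff all terms c_k z^k can be made to align in phase at a single z on |z|=r.
Part (b). At z = 3 (real, on the circle |z| = r):
  p(3) = (4)·3^0 + (-4)·3^1 + (-3)·3^2 + (0)·3^3 + (3)·3^4 = 208.
  |p(3)| = 208.
Check: |p(3)| = 208 ≤ 286 = M_tri(3). ✓ Equality does not hold at z = 3 (the coefficients have mixed signs, so the terms do not all align in phase there).

M_tri(3) = 286; |p(3)| = 208; equality at z=3: no.


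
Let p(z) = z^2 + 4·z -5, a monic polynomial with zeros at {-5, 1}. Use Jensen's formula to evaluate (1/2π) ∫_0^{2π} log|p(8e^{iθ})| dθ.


Zeros: -5, 1; r = 8.
Inside |z| < r: -5, 1. Outside (|z| ≥ r): ∅.
p(0) = -5, so log|p(0)| = log(5) = 1.6094.
Apply Jensen: I(r) = log|p(0)| + Σ_k log(r/|z_k|), summed over zeros inside |z| < r.
  log(r/|z_k|) for z_k = -5: log(8/5) = 0.4700
  log(r/|z_k|) for z_k = 1: log(8/1) = 2.0794
Sum over inside zeros: 2.5494.
I(r) = log|p(0)| + (inside sum) = 1.6094 + 2.5494 = 4.1589.
Closed form (all zeros inside, monic): I(r) = n·log(r) = 2·log(8) = 4.1589. ✓

I(r) ≈ 4.1589.


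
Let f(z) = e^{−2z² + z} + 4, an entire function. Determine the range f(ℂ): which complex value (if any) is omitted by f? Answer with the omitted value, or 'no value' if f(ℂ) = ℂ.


Little Picard bounds the complement of f(ℂ) to at most one point.
The exponent g(z) = −2z² + z is a nonconstant polynomial, hence surjective onto ℂ. So e^{g(z)} takes every value in {e^w : w ∈ ℂ} = ℂ ∖ {0}. Adding 4 shifts the range to ℂ ∖ {4}. f omits exactly 4.

Omitted value: 4.


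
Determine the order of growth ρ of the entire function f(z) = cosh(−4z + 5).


cosh(w) is a linear combination of e^{iw} and e^{−iw} (or e^w, e^{−w} in the hyperbolic case), so |cosh(w)| ≤ e^{|w|}. With w = −4z + 5, |w| ≤ 4|z| + 5 = 4r + 5 on |z| = r, giving M(r) ≤ e^{4r + 5}, so ρ ≤ 1. On a suitable ray (z = it for sin/cos; z = t for sinh/cosh, t real → ∞), |cosh(−4z + 5)| grows like e^{4|t|}/2, so ρ ≥ 1. Hence ρ = 1.
Therefore ρ = 1.

Order ρ = 1.


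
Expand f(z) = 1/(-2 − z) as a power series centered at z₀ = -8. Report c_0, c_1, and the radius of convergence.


Let w = z − z₀, so z = z₀ + w.
Then -2 − z = -2 − (z₀ + w) = (-2 − z₀) − w = 6 − w.
f(z) = 1/(6 − w) = (1/(6)) · 1/(1 − w/(6)) = Σ_{n≥0} w^n / (6)^(n+1).
So c_n = 1/(6)^(n+1):
  c_0 = 1/(6)^1 = 1/6.
  c_1 = 1/(6)^2 = 1/36.
The series is valid for |w/d| < 1, i.e. |z − z₀| < |d|.
Radius of convergence: R = |-2 − z₀| = |6| = 6 (distance from z₀ to the singularity z = -2).

c_0 = 1/6, c_1 = 1/36; R = 6.


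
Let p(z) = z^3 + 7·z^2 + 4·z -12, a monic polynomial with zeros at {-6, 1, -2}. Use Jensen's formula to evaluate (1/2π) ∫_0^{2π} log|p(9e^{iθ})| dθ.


Zeros: -6, -2, 1; r = 9.
Inside |z| < r: -6, -2, 1. Outside (|z| ≥ r): ∅.
p(0) = -12, so log|p(0)| = log(12) = 2.4849.
Apply Jensen: I(r) = log|p(0)| + Σ_k log(r/|z_k|), summed over zeros inside |z| < r.
  log(r/|z_k|) for z_k = -6: log(9/6) = 0.4055
  log(r/|z_k|) for z_k = 1: log(9/1) = 2.1972
  log(r/|z_k|) for z_k = -2: log(9/2) = 1.5041
Sum over inside zeros: 4.1068.
I(r) = log|p(0)| + (inside sum) = 2.4849 + 4.1068 = 6.5917.
Closed form (all zeros inside, monic): I(r) = n·log(r) = 3·log(9) = 6.5917. ✓

I(r) ≈ 6.5917.


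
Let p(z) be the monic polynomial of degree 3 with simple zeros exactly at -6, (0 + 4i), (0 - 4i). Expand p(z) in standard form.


The polynomial is p(z) = ∏_{α ∈ S} (z − α), where S = {-6, (0 + 4i), (0 - 4i)}.
Expanding the product yields: p(z) = z^3 + 6·z^2 + 16·z + 96.
Note conjugate pairs combine to real quadratics: (z − (0+4i))(z − (0−4i)) = z² + 16.
The resulting polynomial has degree 3 and real coefficients as required.

p(z) = z^3 + 6·z^2 + 16·z + 96.


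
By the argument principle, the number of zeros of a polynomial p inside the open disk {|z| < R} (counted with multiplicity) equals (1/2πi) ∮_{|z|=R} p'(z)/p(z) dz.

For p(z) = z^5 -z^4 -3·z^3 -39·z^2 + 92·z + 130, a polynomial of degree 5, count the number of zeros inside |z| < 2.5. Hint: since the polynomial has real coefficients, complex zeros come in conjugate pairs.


The zeros of p are: (-2 + 3i), (-2 - 3i), (3 + 1i), (3 - 1i), -1.
Their magnitudes are: 3.606, 3.606, 3.162, 3.162, 1.
Zeros with |z| < R = 2.5: -1.
Count = 1.
By the argument principle, (1/2πi) ∮_{|z|=R} p'(z)/p(z) dz equals exactly this count.

Number of zeros inside |z| < 2.5: 1.


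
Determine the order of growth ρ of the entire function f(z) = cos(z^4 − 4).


Write cos(w) = (e^{iw} ± e^{−iw})/(2 or 2i), so |cos(w)| ≤ e^{|w|}. With w = z^4 − 4, |w| ≤ 1r^4 + 4 on |z|=r, giving M(r) ≤ e^{1r^4 + 4} and ρ ≤ 4. For the lower bound, choose z on |z|=r with 1z^4 purely imaginary of modulus 1r^4; then |cos(z^4 − 4)| grows like e^{1r^4}/2, so ρ ≥ 4. Hence ρ = 4.
Therefore ρ = 4.

Order ρ = 4.


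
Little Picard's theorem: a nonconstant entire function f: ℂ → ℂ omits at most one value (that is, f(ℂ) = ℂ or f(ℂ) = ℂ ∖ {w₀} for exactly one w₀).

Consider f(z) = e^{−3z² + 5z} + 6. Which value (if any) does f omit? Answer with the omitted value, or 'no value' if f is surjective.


Little Picard bounds the complement of f(ℂ) to at most one point.
The exponent g(z) = −3z² + 5z is a nonconstant polynomial, hence surjective onto ℂ. So e^{g(z)} takes every value in {e^w : w ∈ ℂ} = ℂ ∖ {0}. Adding 6 shifts the range to ℂ ∖ {6}. f omits exactly 6.

Omitted value: 6.


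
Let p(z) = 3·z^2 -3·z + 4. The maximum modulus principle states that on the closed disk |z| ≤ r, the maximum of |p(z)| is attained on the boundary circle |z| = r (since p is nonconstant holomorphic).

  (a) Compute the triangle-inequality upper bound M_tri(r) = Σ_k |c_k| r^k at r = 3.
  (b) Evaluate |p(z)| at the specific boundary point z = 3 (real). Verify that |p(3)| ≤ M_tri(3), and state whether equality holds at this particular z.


Coefficients: c_0 = 4, c_1 = -3, c_2 = 3. Radius r = 3.
Part (a). Triangle bound: M_tri(r) = Σ_k |c_k| r^k
  = |4|·3^0 + |-3|·3^1 + |3|·3^2
  = 4 + 9 + 27 = 40.
This bounds M(r) := max_{|z|=r} |p(z)| from above; equality holds iff all terms c_k z^k can be made to align in phase at a single z on |z|=r.
Part (b). At z = 3 (real, on the circle |z| = r):
  p(3) = (4)·3^0 + (-3)·3^1 + (3)·3^2 = 22.
  |p(3)| = 22.
Check: |p(3)| = 22 ≤ 40 = M_tri(3). ✓ Equality does not hold at z = 3 (the coefficients have mixed signs, so the terms do not all align in phase there).

M_tri(3) = 40; |p(3)| = 22; equality at z=3: no.


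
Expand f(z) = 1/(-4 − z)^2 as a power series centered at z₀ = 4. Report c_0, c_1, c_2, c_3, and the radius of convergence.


Let w = z − z₀, so z = z₀ + w.
Then -4 − z = -4 − (z₀ + w) = (-4 − z₀) − w = -8 − w.
f(z) = 1/(-8 − w)^2 = (1/(-8)^2) · (1 − w/(-8))^{−2}.
By the binomial series (1−u)^{−2} = Σ_{n≥0} C(n+1, 1) u^n for |u|<1, with u = w/(-8):
  c_n = C(n+1, 1) / (-8)^(n+2).
  c_0 = 1/(-8)^2 = 1/64.
  c_1 = 2/(-8)^3 = -1/256.
  c_2 = 3/(-8)^4 = 3/4096.
  c_3 = 4/(-8)^5 = -1/8192.
The series is valid for |w/d| < 1, i.e. |z − z₀| < |d|.
Radius of convergence: R = |-4 − z₀| = |-8| = 8 (distance from z₀ to the singularity z = -4).

c_0 = 1/64, c_1 = -1/256, c_2 = 3/4096, c_3 = -1/8192; R = 8.


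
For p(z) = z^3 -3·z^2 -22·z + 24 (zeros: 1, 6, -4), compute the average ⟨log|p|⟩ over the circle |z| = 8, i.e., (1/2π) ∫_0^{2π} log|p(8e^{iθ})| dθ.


Zeros: -4, 1, 6; r = 8.
Inside |z| < r: -4, 1, 6. Outside (|z| ≥ r): ∅.
p(0) = 24, so log|p(0)| = log(24) = 3.1781.
Apply Jensen: I(r) = log|p(0)| + Σ_k log(r/|z_k|), summed over zeros inside |z| < r.
  log(r/|z_k|) for z_k = 1: log(8/1) = 2.0794
  log(r/|z_k|) for z_k = 6: log(8/6) = 0.2877
  log(r/|z_k|) for z_k = -4: log(8/4) = 0.6931
Sum over inside zeros: 3.0603.
I(r) = log|p(0)| + (inside sum) = 3.1781 + 3.0603 = 6.2383.
Closed form (all zeros inside, monic): I(r) = n·log(r) = 3·log(8) = 6.2383. ✓

I(r) ≈ 6.2383.


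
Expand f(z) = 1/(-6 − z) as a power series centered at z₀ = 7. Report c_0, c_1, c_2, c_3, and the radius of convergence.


Let w = z − z₀, so z = z₀ + w.
Then -6 − z = -6 − (z₀ + w) = (-6 − z₀) − w = -13 − w.
f(z) = 1/(-13 − w) = (1/(-13)) · 1/(1 − w/(-13)) = Σ_{n≥0} w^n / (-13)^(n+1).
So c_n = 1/(-13)^(n+1):
  c_0 = 1/(-13)^1 = -1/13.
  c_1 = 1/(-13)^2 = 1/169.
  c_2 = 1/(-13)^3 = -1/2197.
  c_3 = 1/(-13)^4 = 1/28561.
The series is valid for |w/d| < 1, i.e. |z − z₀| < |d|.
Radius of convergence: R = |-6 − z₀| = |-13| = 13 (distance from z₀ to the singularity z = -6).

c_0 = -1/13, c_1 = 1/169, c_2 = -1/2197, c_3 = 1/28561; R = 13.


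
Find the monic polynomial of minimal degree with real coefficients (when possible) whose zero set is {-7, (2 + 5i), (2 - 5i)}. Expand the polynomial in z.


The polynomial is p(z) = ∏_{α ∈ S} (z − α), where S = {-7, (2 + 5i), (2 - 5i)}.
Expanding the product yields: p(z) = z^3 + 3·z^2 + z + 203.
Note conjugate pairs combine to real quadratics: (z − (2+5i))(z − (2−5i)) = z² − 4z + 29.
The resulting polynomial has degree 3 and real coefficients as required.

p(z) = z^3 + 3·z^2 + z + 203.


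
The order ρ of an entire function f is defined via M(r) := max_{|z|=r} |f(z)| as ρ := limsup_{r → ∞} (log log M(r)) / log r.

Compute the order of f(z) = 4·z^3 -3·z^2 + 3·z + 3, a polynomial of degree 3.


|f(z)| ≤ Σ|c_k|·r^k = O(r^3) as r → ∞. Polynomial growth is O(e^{r^ε}) for every ε > 0 (since r^3/e^{r^ε} → 0), so ρ ≤ ε for all ε > 0, i.e. ρ = 0. Every nonconstant polynomial has order 0.
Therefore ρ = 0.

Order ρ = 0.


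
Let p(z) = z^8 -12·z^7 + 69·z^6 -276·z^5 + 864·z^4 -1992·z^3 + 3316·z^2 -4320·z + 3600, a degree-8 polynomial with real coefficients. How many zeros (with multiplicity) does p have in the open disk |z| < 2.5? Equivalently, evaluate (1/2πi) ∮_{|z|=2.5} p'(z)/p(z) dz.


The zeros of p are: (3 + 1i), (3 - 1i), (0 + 2i), (0 - 2i), (0 + 3i), (0 - 3i), (3 + 1i), (3 - 1i).
Their magnitudes are: 3.162, 3.162, 2, 2, 3, 3, 3.162, 3.162.
Zeros with |z| < R = 2.5: (0 + 2i), (0 - 2i).
Count = 2.
By the argument principle, (1/2πi) ∮_{|z|=R} p'(z)/p(z) dz equals exactly this count.

Number of zeros inside |z| < 2.5: 2.


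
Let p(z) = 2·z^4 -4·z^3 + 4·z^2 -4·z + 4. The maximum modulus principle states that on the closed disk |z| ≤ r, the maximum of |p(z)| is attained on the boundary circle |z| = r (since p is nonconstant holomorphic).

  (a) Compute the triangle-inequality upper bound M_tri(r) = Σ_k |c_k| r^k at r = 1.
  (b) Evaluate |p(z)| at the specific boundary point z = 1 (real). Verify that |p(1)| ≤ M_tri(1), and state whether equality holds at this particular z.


Coefficients: c_0 = 4, c_1 = -4, c_2 = 4, c_3 = -4, c_4 = 2. Radius r = 1.
Part (a). Triangle bound: M_tri(r) = Σ_k |c_k| r^k
  = |4|·1^0 + |-4|·1^1 + |4|·1^2 + |-4|·1^3 + |2|·1^4
  = 4 + 4 + 4 + 4 + 2 = 18.
This bounds M(r) := max_{|z|=r} |p(z)| from above; equality holds iff all terms c_k z^k can be made to align in phase at a single z on |z|=r.
Part (b). At z = 1 (real, on the circle |z| = r):
  p(1) = (4)·1^0 + (-4)·1^1 + (4)·1^2 + (-4)·1^3 + (2)·1^4 = 2.
  |p(1)| = 2.
Check: |p(1)| = 2 ≤ 18 = M_tri(1). ✓ Equality does not hold at z = 1 (the coefficients have mixed signs, so the terms do not all align in phase there).

M_tri(1) = 18; |p(1)| = 2; equality at z=1: no.


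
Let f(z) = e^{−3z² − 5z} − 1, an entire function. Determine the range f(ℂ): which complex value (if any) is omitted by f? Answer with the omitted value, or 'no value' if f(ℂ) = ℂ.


Little Picard bounds the complement of f(ℂ) to at most one point.
The exponent g(z) = −3z² − 5z is a nonconstant polynomial, hence surjective onto ℂ. So e^{g(z)} takes every value in {e^w : w ∈ ℂ} = ℂ ∖ {0}. Adding -1 shifts the range to ℂ ∖ {-1}. f omits exactly -1.

Omitted value: -1.


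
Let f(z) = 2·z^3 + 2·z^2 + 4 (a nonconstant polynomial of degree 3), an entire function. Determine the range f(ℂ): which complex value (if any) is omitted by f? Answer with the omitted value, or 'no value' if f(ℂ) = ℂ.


Little Picard bounds the complement of f(ℂ) to at most one point.
For every w ∈ ℂ, the equation p(z) − w = 0 is a nonconstant polynomial in z and hence has at least one root by the fundamental theorem of algebra. So p is surjective onto ℂ, omitting no value.

Omitted value: no value.


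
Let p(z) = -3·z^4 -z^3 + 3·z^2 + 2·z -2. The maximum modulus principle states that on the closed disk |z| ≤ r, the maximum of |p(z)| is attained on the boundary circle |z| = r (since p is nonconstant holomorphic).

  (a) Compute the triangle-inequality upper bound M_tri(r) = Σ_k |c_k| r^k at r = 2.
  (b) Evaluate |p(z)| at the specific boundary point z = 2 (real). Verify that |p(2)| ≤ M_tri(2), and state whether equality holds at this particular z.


Coefficients: c_0 = -2, c_1 = 2, c_2 = 3, c_3 = -1, c_4 = -3. Radius r = 2.
Part (a). Triangle bound: M_tri(r) = Σ_k |c_k| r^k
  = |-2|·2^0 + |2|·2^1 + |3|·2^2 + |-1|·2^3 + |-3|·2^4
  = 2 + 4 + 12 + 8 + 48 = 74.
This bounds M(r) := max_{|z|=r} |p(z)| from above; equality holds iff all terms c_k z^k can be made to align in phase at a single z on |z|=r.
Part (b). At z = 2 (real, on the circle |z| = r):
  p(2) = (-2)·2^0 + (2)·2^1 + (3)·2^2 + (-1)·2^3 + (-3)·2^4 = -42.
  |p(2)| = 42.
Check: |p(2)| = 42 ≤ 74 = M_tri(2). ✓ Equality does not hold at z = 2 (the coefficients have mixed signs, so the terms do not all align in phase there).

M_tri(2) = 74; |p(2)| = 42; equality at z=2: no.


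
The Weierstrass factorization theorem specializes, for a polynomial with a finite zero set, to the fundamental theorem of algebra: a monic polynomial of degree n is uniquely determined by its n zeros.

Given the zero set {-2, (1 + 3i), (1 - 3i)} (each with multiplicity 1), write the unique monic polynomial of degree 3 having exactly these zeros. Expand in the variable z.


The polynomial is p(z) = ∏_{α ∈ S} (z − α), where S = {-2, (1 + 3i), (1 - 3i)}.
Expanding the product yields: p(z) = z^3 + 6·z + 20.
Note conjugate pairs combine to real quadratics: (z − (1+3i))(z − (1−3i)) = z² − 2z + 10.
The resulting polynomial has degree 3 and real coefficients as required.

p(z) = z^3 + 6·z + 20.


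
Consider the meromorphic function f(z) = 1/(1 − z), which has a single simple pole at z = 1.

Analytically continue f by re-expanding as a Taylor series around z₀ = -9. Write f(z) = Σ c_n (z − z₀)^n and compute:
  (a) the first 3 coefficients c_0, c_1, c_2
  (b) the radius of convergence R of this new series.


Let w = z − z₀, so z = z₀ + w.
Then 1 − z = 1 − (z₀ + w) = (1 − z₀) − w = 10 − w.
f(z) = 1/(10 − w) = (1/(10)) · 1/(1 − w/(10)) = Σ_{n≥0} w^n / (10)^(n+1).
So c_n = 1/(10)^(n+1):
  c_0 = 1/(10)^1 = 1/10.
  c_1 = 1/(10)^2 = 1/100.
  c_2 = 1/(10)^3 = 1/1000.
The series is valid for |w/d| < 1, i.e. |z − z₀| < |d|.
Radius of convergence: R = |1 − z₀| = |10| = 10 (distance from z₀ to the singularity z = 1).

c_0 = 1/10, c_1 = 1/100, c_2 = 1/1000; R = 10.
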